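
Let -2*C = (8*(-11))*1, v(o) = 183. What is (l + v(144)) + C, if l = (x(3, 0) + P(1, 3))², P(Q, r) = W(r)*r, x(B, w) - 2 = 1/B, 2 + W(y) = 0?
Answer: 2164/9 ≈ 240.44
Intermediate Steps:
W(y) = -2 (W(y) = -2 + 0 = -2)
x(B, w) = 2 + 1/B
P(Q, r) = -2*r
C = 44 (C = -8*(-11)/2 = -(-44) = -½*(-88) = 44)
l = 121/9 (l = ((2 + 1/3) - 2*3)² = ((2 + ⅓) - 6)² = (7/3 - 6)² = (-11/3)² = 121/9 ≈ 13.444)
(l + v(144)) + C = (121/9 + 183) + 44 = 1768/9 + 44 = 2164/9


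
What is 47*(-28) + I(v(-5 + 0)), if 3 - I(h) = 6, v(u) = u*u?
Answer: -1319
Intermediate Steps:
v(u) = u**2
I(h) = -3 (I(h) = 3 - 1*6 = 3 - 6 = -3)
47*(-28) + I(v(-5 + 0)) = 47*(-28) - 3 = -1316 - 3 = -1319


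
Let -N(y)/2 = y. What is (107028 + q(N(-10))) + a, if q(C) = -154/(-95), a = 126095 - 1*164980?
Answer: 6473739/95 ≈ 68145.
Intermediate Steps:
a = -38885 (a = 126095 - 164980 = -38885)
N(y) = -2*y
q(C) = 154/95 (q(C) = -154*(-1/95) = 154/95)
(107028 + q(N(-10))) + a = (107028 + 154/95) - 38885 = 10167814/95 - 38885 = 6473739/95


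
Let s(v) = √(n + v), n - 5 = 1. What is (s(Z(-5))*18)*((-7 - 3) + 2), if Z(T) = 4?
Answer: -144*√10 ≈ -455.37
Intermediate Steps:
n = 6 (n = 5 + 1 = 6)
s(v) = √(6 + v)
(s(Z(-5))*18)*((-7 - 3) + 2) = (√(6 + 4)*18)*((-7 - 3) + 2) = (√10*18)*(-10 + 2) = (18*√10)*(-8) = -144*√10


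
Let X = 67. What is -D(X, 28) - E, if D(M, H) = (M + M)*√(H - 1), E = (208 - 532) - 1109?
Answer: 1433 - 402*√3 ≈ 736.72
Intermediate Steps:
E = -1433 (E = -324 - 1109 = -1433)
D(M, H) = 2*M*√(-1 + H) (D(M, H) = (2*M)*√(-1 + H) = 2*M*√(-1 + H))
-D(X, 28) - E = -2*67*√(-1 + 28) - 1*(-1433) = -2*67*√27 + 1433 = -2*67*3*√3 + 1433 = -402*√3 + 1433 = 1433 - 402*√3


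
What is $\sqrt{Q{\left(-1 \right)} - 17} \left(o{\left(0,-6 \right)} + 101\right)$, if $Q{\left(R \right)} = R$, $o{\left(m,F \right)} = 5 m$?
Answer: $303 i \sqrt{2} \approx 428.51 i$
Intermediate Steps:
$\sqrt{Q{\left(-1 \right)} - 17} \left(o{\left(0,-6 \right)} + 101\right) = \sqrt{-1 - 17} \left(5 \cdot 0 + 101\right) = \sqrt{-18} \left(0 + 101\right) = 3 i \sqrt{2} \cdot 101 = 303 i \sqrt{2}$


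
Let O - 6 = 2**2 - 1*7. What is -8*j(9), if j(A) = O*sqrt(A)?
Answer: -72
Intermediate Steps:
O = 3 (O = 6 + (2**2 - 1*7) = 6 + (4 - 7) = 6 - 3 = 3)
j(A) = 3*sqrt(A)
-8*j(9) = -24*sqrt(9) = -24*3 = -8*9 = -72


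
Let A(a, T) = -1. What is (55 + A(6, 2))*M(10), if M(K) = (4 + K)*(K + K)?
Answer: 15120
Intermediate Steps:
M(K) = 2*K*(4 + K) (M(K) = (4 + K)*(2*K) = 2*K*(4 + K))
(55 + A(6, 2))*M(10) = (55 - 1)*(2*10*(4 + 10)) = 54*(2*10*14) = 54*280 = 15120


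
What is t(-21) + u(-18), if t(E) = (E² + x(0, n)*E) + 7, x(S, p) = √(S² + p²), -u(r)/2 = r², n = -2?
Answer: -242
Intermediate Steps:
u(r) = -2*r²
t(E) = 7 + E² + 2*E (t(E) = (E² + √(0² + (-2)²)*E) + 7 = (E² + √(0 + 4)*E) + 7 = (E² + √4*E) + 7 = (E² + 2*E) + 7 = 7 + E² + 2*E)
t(-21) + u(-18) = (7 + (-21)² + 2*(-21)) - 2*(-18)² = (7 + 441 - 42) - 2*324 = 406 - 648 = -242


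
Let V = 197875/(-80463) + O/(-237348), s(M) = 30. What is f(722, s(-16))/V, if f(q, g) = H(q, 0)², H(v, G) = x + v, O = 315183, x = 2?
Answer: -370761956808512/2678733527 ≈ -1.3841e+5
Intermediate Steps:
H(v, G) = 2 + v
f(q, g) = (2 + q)²
V = -2678733527/707323412 (V = 197875/(-80463) + 315183/(-237348) = 197875*(-1/80463) + 315183*(-1/237348) = -197875/80463 - 105061/79116 = -2678733527/707323412 ≈ -3.7871)
f(722, s(-16))/V = (2 + 722)²/(-2678733527/707323412) = 724²*(-707323412/2678733527) = 524176*(-707323412/2678733527) = -370761956808512/2678733527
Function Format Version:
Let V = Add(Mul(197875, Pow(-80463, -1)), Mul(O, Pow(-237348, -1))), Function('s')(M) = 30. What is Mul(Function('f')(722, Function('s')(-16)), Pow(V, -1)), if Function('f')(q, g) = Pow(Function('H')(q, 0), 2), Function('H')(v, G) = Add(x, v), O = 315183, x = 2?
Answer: Rational(-370761956808512, 2678733527) ≈ -1.3841e+5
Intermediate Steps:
Function('H')(v, G) = Add(2, v)
Function('f')(q, g) = Pow(Add(2, q), 2)
V = Rational(-2678733527, 707323412) (V = Add(Mul(197875, Pow(-80463, -1)), Mul(315183, Pow(-237348, -1))) = Add(Mul(197875, Rational(-1, 80463)), Mul(315183, Rational(-1, 237348))) = Add(Rational(-197875, 80463), Rational(-105061, 79116)) = Rational(-2678733527, 707323412) ≈ -3.7871)
Mul(Function('f')(722, Function('s')(-16)), Pow(V, -1)) = Mul(Pow(Add(2, 722), 2), Pow(Rational(-2678733527, 707323412), -1)) = Mul(Pow(724, 2), Rational(-707323412, 2678733527)) = Mul(524176, Rational(-707323412, 2678733527)) = Rational(-370761956808512, 2678733527)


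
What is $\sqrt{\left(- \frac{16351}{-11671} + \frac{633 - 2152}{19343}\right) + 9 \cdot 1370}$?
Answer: $\frac{\sqrt{747269850813821522}}{7784557} \approx 111.05$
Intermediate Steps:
$\sqrt{\left(- \frac{16351}{-11671} + \frac{633 - 2152}{19343}\right) + 9 \cdot 1370} = \sqrt{\left(\left(-16351\right) \left(- \frac{1}{11671}\right) + \left(633 - 2152\right) \frac{1}{19343}\right) + 12330} = \sqrt{\left(\frac{16351}{11671} - \frac{1519}{19343}\right) + 12330} = \sqrt{\frac{298549144}{225752153} + 12330} = \sqrt{\frac{2783822595634}{225752153}} = \frac{\sqrt{747269850813821522}}{7784557}$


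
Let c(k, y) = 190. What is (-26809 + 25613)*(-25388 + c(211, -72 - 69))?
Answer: 30136808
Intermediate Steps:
(-26809 + 25613)*(-25388 + c(211, -72 - 69)) = (-26809 + 25613)*(-25388 + 190) = -1196*(-25198) = 30136808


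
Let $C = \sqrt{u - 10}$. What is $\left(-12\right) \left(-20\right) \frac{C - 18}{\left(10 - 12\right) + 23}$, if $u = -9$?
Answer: $- \frac{1440}{7} + \frac{80 i \sqrt{19}}{7} \approx -205.71 + 49.816 i$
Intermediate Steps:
$C = i \sqrt{19}$ ($C = \sqrt{-9 - 10} = \sqrt{-19} = i \sqrt{19} \approx 4.3589 i$)
$\left(-12\right) \left(-20\right) \frac{C - 18}{\left(10 - 12\right) + 23} = \left(-12\right) \left(-20\right) \frac{i \sqrt{19} - 18}{\left(10 - 12\right) + 23} = 240 \frac{-18 + i \sqrt{19}}{\left(10 - 12\right) + 23} = 240 \frac{-18 + i \sqrt{19}}{-2 + 23} = 240 \frac{-18 + i \sqrt{19}}{21} = 240 \left(-18 + i \sqrt{19}\right) \frac{1}{21} = 240 \left(- \frac{6}{7} + \frac{i \sqrt{19}}{21}\right) = - \frac{1440}{7} + \frac{80 i \sqrt{19}}{7}$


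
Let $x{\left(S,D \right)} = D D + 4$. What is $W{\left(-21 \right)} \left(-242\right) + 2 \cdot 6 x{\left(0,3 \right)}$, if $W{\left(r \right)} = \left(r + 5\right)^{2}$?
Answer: $-61796$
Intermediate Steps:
$W{\left(r \right)} = \left(5 + r\right)^{2}$
$x{\left(S,D \right)} = 4 + D^{2}$ ($x{\left(S,D \right)} = D^{2} + 4 = 4 + D^{2}$)
$W{\left(-21 \right)} \left(-242\right) + 2 \cdot 6 x{\left(0,3 \right)} = \left(5 - 21\right)^{2} \left(-242\right) + 2 \cdot 6 \left(4 + 3^{2}\right) = \left(-16\right)^{2} \left(-242\right) + 12 \left(4 + 9\right) = 256 \left(-242\right) + 12 \cdot 13 = -61952 + 156 = -61796$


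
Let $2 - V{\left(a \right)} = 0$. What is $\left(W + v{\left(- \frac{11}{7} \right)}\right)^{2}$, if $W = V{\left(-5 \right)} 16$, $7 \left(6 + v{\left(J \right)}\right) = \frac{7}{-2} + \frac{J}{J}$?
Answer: $\frac{128881}{196} \approx 657.56$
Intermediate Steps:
$V{\left(a \right)} = 2$ ($V{\left(a \right)} = 2 - 0 = 2 + 0 = 2$)
$v{\left(J \right)} = - \frac{89}{14}$ ($v{\left(J \right)} = -6 + \frac{\frac{7}{-2} + \frac{J}{J}}{7} = -6 + \frac{7 \left(- \frac{1}{2}\right) + 1}{7} = -6 + \frac{- \frac{7}{2} + 1}{7} = -6 + \frac{1}{7} \left(- \frac{5}{2}\right) = -6 - \frac{5}{14} = - \frac{89}{14}$)
$W = 32$ ($W = 2 \cdot 16 = 32$)
$\left(W + v{\left(- \frac{11}{7} \right)}\right)^{2} = \left(32 - \frac{89}{14}\right)^{2} = \left(\frac{359}{14}\right)^{2} = \frac{128881}{196}$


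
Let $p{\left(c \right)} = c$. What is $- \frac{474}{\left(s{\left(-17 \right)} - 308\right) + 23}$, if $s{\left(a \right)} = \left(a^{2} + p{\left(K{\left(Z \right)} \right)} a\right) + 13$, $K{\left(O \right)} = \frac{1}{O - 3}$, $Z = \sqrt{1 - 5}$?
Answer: $- \frac{1896}{85} + \frac{237 i}{85} \approx -22.306 + 2.7882 i$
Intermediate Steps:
$Z = 2 i$ ($Z = \sqrt{-4} = 2 i \approx 2.0 i$)
$K{\left(O \right)} = \frac{1}{-3 + O}$
$s{\left(a \right)} = 13 + a^{2} + \frac{a \left(-3 - 2 i\right)}{13}$ ($s{\left(a \right)} = \left(a^{2} + \frac{a}{-3 + 2 i}\right) + 13 = \left(a^{2} + \frac{-3 - 2 i}{13} a\right) + 13 = \left(a^{2} + \frac{a \left(-3 - 2 i\right)}{13}\right) + 13 = 13 + a^{2} + \frac{a \left(-3 - 2 i\right)}{13}$)
$- \frac{474}{\left(s{\left(-17 \right)} - 308\right) + 23} = - \frac{474}{\left(\left(13 + \left(-17\right)^{2} - - \frac{17 \left(3 + 2 i\right)}{13}\right) - 308\right) + 23} = - \frac{474}{\left(\left(13 + 289 + \left(\frac{51}{13} + \frac{34 i}{13}\right)\right) - 308\right) + 23} = - \frac{474}{\left(\left(\frac{3977}{13} + \frac{34 i}{13}\right) - 308\right) + 23} = - \frac{474}{\left(- \frac{27}{13} + \frac{34 i}{13}\right) + 23} = - \frac{474}{\frac{272}{13} + \frac{34 i}{13}} = - 474 \frac{13 \left(\frac{272}{13} - \frac{34 i}{13}\right)}{5780} = - \frac{3081 \left(\frac{272}{13} - \frac{34 i}{13}\right)}{2890}$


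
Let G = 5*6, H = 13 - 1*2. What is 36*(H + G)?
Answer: 1476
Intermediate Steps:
H = 11 (H = 13 - 2 = 11)
G = 30
36*(H + G) = 36*(11 + 30) = 36*41 = 1476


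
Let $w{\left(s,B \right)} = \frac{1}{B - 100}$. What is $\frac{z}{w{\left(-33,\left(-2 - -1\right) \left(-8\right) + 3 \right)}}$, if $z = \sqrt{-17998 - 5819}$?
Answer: $- 89 i \sqrt{23817} \approx - 13735.0 i$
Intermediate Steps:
$z = i \sqrt{23817}$ ($z = \sqrt{-23817} = i \sqrt{23817} \approx 154.33 i$)
$w{\left(s,B \right)} = \frac{1}{-100 + B}$
$\frac{z}{w{\left(-33,\left(-2 - -1\right) \left(-8\right) + 3 \right)}} = \frac{i \sqrt{23817}}{\frac{1}{-100 + \left(\left(-2 - -1\right) \left(-8\right) + 3\right)}} = \frac{i \sqrt{23817}}{\frac{1}{-100 + \left(\left(-2 + 1\right) \left(-8\right) + 3\right)}} = \frac{i \sqrt{23817}}{\frac{1}{-100 + \left(\left(-1\right) \left(-8\right) + 3\right)}} = \frac{i \sqrt{23817}}{\frac{1}{-100 + \left(8 + 3\right)}} = \frac{i \sqrt{23817}}{\frac{1}{-100 + 11}} = \frac{i \sqrt{23817}}{\frac{1}{-89}} = \frac{i \sqrt{23817}}{- \frac{1}{89}} = i \sqrt{23817} \left(-89\right) = - 89 i \sqrt{23817}$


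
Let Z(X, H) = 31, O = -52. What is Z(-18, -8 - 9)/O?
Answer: -31/52 ≈ -0.59615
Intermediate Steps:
Z(-18, -8 - 9)/O = 31/(-52) = 31*(-1/52) = -31/52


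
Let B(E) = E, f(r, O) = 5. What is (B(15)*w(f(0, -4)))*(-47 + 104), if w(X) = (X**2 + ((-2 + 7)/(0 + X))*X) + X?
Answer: 29925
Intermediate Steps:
w(X) = 5 + X + X**2 (w(X) = (X**2 + (5/X)*X) + X = (X**2 + 5) + X = (5 + X**2) + X = 5 + X + X**2)
(B(15)*w(f(0, -4)))*(-47 + 104) = (15*(5 + 5 + 5**2))*(-47 + 104) = (15*(5 + 5 + 25))*57 = (15*35)*57 = 525*57 = 29925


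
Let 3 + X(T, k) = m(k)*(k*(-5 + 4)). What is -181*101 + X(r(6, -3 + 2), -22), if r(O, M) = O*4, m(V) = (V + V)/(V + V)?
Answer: -18262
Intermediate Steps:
m(V) = 1 (m(V) = (2*V)/((2*V)) = (2*V)*(1/(2*V)) = 1)
r(O, M) = 4*O
X(T, k) = -3 - k (X(T, k) = -3 + 1*(k*(-5 + 4)) = -3 + 1*(k*(-1)) = -3 + 1*(-k) = -3 - k)
-181*101 + X(r(6, -3 + 2), -22) = -181*101 + (-3 - 1*(-22)) = -18281 + (-3 + 22) = -18281 + 19 = -18262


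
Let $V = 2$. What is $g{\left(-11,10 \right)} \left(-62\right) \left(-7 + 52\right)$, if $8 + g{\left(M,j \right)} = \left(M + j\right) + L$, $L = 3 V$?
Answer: $8370$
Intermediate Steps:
$L = 6$ ($L = 3 \cdot 2 = 6$)
$g{\left(M,j \right)} = -2 + M + j$ ($g{\left(M,j \right)} = -8 + \left(\left(M + j\right) + 6\right) = -8 + \left(6 + M + j\right) = -2 + M + j$)
$g{\left(-11,10 \right)} \left(-62\right) \left(-7 + 52\right) = \left(-2 - 11 + 10\right) \left(-62\right) \left(-7 + 52\right) = \left(-3\right) \left(-62\right) 45 = 186 \cdot 45 = 8370$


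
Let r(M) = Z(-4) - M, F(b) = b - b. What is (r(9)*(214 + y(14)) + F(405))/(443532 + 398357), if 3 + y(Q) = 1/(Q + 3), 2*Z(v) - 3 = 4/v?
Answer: -28704/14312113 ≈ -0.0020056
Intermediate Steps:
Z(v) = 3/2 + 2/v (Z(v) = 3/2 + (4/v)/2 = 3/2 + 2/v)
F(b) = 0
y(Q) = -3 + 1/(3 + Q) (y(Q) = -3 + 1/(Q + 3) = -3 + 1/(3 + Q))
r(M) = 1 - M (r(M) = (3/2 + 2/(-4)) - M = (3/2 + 2*(-¼)) - M = (3/2 - ½) - M = 1 - M)
(r(9)*(214 + y(14)) + F(405))/(443532 + 398357) = ((1 - 1*9)*(214 + (-8 - 3*14)/(3 + 14)) + 0)/(443532 + 398357) = ((1 - 9)*(214 + (-8 - 42)/17) + 0)/841889 = (-8*(214 + (1/17)*(-50)) + 0)*(1/841889) = (-8*(214 - 50/17) + 0)*(1/841889) = (-8*3588/17 + 0)*(1/841889) = (-28704/17 + 0)*(1/841889) = -28704/17*1/841889 = -28704/14312113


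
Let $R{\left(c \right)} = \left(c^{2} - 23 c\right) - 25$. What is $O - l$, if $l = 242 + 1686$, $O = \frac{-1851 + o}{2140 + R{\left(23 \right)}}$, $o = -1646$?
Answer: $- \frac{4081217}{2115} \approx -1929.7$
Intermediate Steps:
$R{\left(c \right)} = -25 + c^{2} - 23 c$
$O = - \frac{3497}{2115}$ ($O = \frac{-1851 - 1646}{2140 - \left(554 - 529\right)} = - \frac{3497}{2140 - 25} = - \frac{3497}{2115} \approx -1.6534$)
$l = 1928$
$O - l = - \frac{3497}{2115} - 1928 = - \frac{4081217}{2115}$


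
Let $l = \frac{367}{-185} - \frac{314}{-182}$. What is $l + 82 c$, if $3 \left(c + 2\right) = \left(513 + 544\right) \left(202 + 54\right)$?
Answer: $\frac{373535842364}{50505} \approx 7.396 \cdot 10^{6}$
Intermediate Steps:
$c = \frac{270586}{3}$ ($c = -2 + \frac{\left(513 + 544\right) \left(202 + 54\right)}{3} = -2 + \frac{1057 \cdot 256}{3} = -2 + \frac{1}{3} \cdot 270592 = -2 + \frac{270592}{3} = \frac{270586}{3} \approx 90195.0$)
$l = - \frac{4352}{16835}$ ($l = 367 \left(- \frac{1}{185}\right) - - \frac{157}{91} = - \frac{367}{185} + \frac{157}{91} = - \frac{4352}{16835} \approx -0.25851$)
$l + 82 c = - \frac{4352}{16835} + 82 \cdot \frac{270586}{3} = - \frac{4352}{16835} + \frac{22188052}{3} = \frac{373535842364}{50505}$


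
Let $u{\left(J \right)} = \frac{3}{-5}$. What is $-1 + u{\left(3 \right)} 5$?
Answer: $-4$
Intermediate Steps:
$u{\left(J \right)} = - \frac{3}{5}$ ($u{\left(J \right)} = 3 \left(- \frac{1}{5}\right) = - \frac{3}{5}$)
$-1 + u{\left(3 \right)} 5 = -1 - 3 = -4$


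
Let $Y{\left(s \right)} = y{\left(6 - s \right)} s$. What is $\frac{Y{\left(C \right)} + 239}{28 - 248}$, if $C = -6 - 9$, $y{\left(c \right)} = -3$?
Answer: $- \frac{71}{55} \approx -1.2909$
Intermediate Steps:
$C = -15$ ($C = -6 - 9 = -15$)
$Y{\left(s \right)} = - 3 s$
$\frac{Y{\left(C \right)} + 239}{28 - 248} = \frac{\left(-3\right) \left(-15\right) + 239}{28 - 248} = \frac{45 + 239}{-220} = 284 \left(- \frac{1}{220}\right) = - \frac{71}{55}$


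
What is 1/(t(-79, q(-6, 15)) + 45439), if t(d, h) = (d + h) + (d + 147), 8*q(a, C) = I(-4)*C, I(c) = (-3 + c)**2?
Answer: 8/364159 ≈ 2.1968e-5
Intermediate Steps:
q(a, C) = 49*C/8 (q(a, C) = ((-3 - 4)**2*C)/8 = ((-7)**2*C)/8 = (49*C)/8 = 49*C/8)
t(d, h) = 147 + h + 2*d (t(d, h) = (d + h) + (147 + d) = 147 + h + 2*d)
1/(t(-79, q(-6, 15)) + 45439) = 1/((147 + (49/8)*15 + 2*(-79)) + 45439) = 1/((147 + 735/8 - 158) + 45439) = 1/(647/8 + 45439) = 1/(364159/8) = 8/364159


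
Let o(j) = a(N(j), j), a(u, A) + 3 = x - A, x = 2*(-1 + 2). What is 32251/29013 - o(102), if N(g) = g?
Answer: 3020590/29013 ≈ 104.11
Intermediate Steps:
x = 2 (x = 2*1 = 2)
a(u, A) = -1 - A (a(u, A) = -3 + (2 - A) = -1 - A)
o(j) = -1 - j
32251/29013 - o(102) = 32251/29013 - (-1 - 1*102) = 32251*(1/29013) - (-1 - 102) = 32251/29013 - 1*(-103) = 32251/29013 + 103 = 3020590/29013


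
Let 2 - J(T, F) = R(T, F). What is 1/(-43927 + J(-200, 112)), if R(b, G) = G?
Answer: -1/44037 ≈ -2.2708e-5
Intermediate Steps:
J(T, F) = 2 - F
1/(-43927 + J(-200, 112)) = 1/(-43927 + (2 - 1*112)) = 1/(-43927 + (2 - 112)) = 1/(-43927 - 110) = 1/(-44037) = -1/44037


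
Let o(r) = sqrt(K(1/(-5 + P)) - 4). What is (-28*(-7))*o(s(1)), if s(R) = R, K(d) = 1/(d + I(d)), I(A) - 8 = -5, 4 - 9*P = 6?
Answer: 98*I*sqrt(15873)/33 ≈ 374.15*I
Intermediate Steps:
P = -2/9 (P = 4/9 - 1/9*6 = 4/9 - 2/3 = -2/9 ≈ -0.22222)
I(A) = 3 (I(A) = 8 - 5 = 3)
K(d) = 1/(3 + d) (K(d) = 1/(d + 3) = 1/(3 + d))
o(r) = I*sqrt(15873)/66 (o(r) = sqrt(1/(3 + 1/(-5 - 2/9)) - 4) = sqrt(1/(3 + 1/(-47/9)) - 4) = sqrt(1/(3 - 9/47) - 4) = sqrt(1/(132/47) - 4) = sqrt(47/132 - 4) = sqrt(-481/132) = I*sqrt(15873)/66)
(-28*(-7))*o(s(1)) = (-28*(-7))*(I*sqrt(15873)/66) = 196*(I*sqrt(15873)/66) = 98*I*sqrt(15873)/33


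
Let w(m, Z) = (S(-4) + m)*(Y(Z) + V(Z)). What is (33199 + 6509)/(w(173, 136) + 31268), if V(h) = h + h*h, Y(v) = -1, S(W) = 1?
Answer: 19854/1636531 ≈ 0.012132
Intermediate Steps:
V(h) = h + h**2
w(m, Z) = (1 + m)*(-1 + Z*(1 + Z))
(33199 + 6509)/(w(173, 136) + 31268) = (33199 + 6509)/((-1 - 1*173 + 136*(1 + 136) + 136*173*(1 + 136)) + 31268) = 39708/((-1 - 173 + 136*137 + 136*173*137) + 31268) = 39708/((-1 - 173 + 18632 + 3223336) + 31268) = 39708/(3241794 + 31268) = 39708/3273062 = 39708*(1/3273062) = 19854/1636531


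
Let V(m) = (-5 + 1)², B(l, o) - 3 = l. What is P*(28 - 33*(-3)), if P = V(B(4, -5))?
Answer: 2032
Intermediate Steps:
B(l, o) = 3 + l
V(m) = 16 (V(m) = (-4)² = 16)
P = 16
P*(28 - 33*(-3)) = 16*(28 - 33*(-3)) = 16*(28 + 99) = 16*127 = 2032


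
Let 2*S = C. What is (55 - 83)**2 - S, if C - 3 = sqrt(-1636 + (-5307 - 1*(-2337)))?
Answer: 1565/2 - 7*I*sqrt(94)/2 ≈ 782.5 - 33.934*I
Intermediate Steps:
C = 3 + 7*I*sqrt(94) (C = 3 + sqrt(-1636 + (-5307 - 1*(-2337))) = 3 + sqrt(-1636 + (-5307 + 2337)) = 3 + sqrt(-1636 - 2970) = 3 + sqrt(-4606) = 3 + 7*I*sqrt(94) ≈ 3.0 + 67.868*I)
S = 3/2 + 7*I*sqrt(94)/2 (S = (3 + 7*I*sqrt(94))/2 = 3/2 + 7*I*sqrt(94)/2 ≈ 1.5 + 33.934*I)
(55 - 83)**2 - S = (55 - 83)**2 - (3/2 + 7*I*sqrt(94)/2) = (-28)**2 + (-3/2 - 7*I*sqrt(94)/2) = 784 + (-3/2 - 7*I*sqrt(94)/2) = 1565/2 - 7*I*sqrt(94)/2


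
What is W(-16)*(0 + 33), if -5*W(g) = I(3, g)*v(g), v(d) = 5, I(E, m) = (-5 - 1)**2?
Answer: -1188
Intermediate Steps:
I(E, m) = 36 (I(E, m) = (-6)**2 = 36)
W(g) = -36 (W(g) = -36*5/5 = -1/5*180 = -36)
W(-16)*(0 + 33) = -36*(0 + 33) = -36*33 = -1188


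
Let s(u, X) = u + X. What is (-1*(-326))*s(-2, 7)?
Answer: 1630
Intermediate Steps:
s(u, X) = X + u
(-1*(-326))*s(-2, 7) = (-1*(-326))*(7 - 2) = 326*5 = 1630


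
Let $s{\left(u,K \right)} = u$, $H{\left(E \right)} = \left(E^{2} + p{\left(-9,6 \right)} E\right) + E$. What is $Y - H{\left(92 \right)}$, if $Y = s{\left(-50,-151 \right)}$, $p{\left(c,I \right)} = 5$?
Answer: $-9066$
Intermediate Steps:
$H{\left(E \right)} = E^{2} + 6 E$ ($H{\left(E \right)} = \left(E^{2} + 5 E\right) + E = E^{2} + 6 E$)
$Y = -50$
$Y - H{\left(92 \right)} = -50 - 92 \left(6 + 92\right) = -50 - 92 \cdot 98 = -50 - 9016 = -9066$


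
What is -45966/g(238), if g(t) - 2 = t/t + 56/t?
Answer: -781422/55 ≈ -14208.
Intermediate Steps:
g(t) = 3 + 56/t (g(t) = 2 + (t/t + 56/t) = 2 + (1 + 56/t) = 3 + 56/t)
-45966/g(238) = -45966/(3 + 56/238) = -45966/(3 + 56*(1/238)) = -45966/(3 + 4/17) = -45966/55/17 = -45966*17/55 = -781422/55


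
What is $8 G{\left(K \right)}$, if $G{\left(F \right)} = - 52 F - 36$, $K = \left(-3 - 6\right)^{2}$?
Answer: $-33984$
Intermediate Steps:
$K = 81$ ($K = \left(-9\right)^{2} = 81$)
$G{\left(F \right)} = -36 - 52 F$
$8 G{\left(K \right)} = 8 \left(-36 - 4212\right) = 8 \left(-4248\right) = -33984$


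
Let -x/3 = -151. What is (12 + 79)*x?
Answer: 41223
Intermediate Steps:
x = 453 (x = -3*(-151) = 453)
(12 + 79)*x = (12 + 79)*453 = 91*453 = 41223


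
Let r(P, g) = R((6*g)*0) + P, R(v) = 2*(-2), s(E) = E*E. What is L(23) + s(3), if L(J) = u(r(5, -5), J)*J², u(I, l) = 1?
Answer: 538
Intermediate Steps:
s(E) = E²
R(v) = -4
r(P, g) = -4 + P
L(J) = J² (L(J) = 1*J² = J²)
L(23) + s(3) = 23² + 3² = 529 + 9 = 538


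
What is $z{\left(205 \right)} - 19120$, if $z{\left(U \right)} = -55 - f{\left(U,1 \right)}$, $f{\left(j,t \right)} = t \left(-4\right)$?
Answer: $-19171$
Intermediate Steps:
$f{\left(j,t \right)} = - 4 t$
$z{\left(U \right)} = -51$ ($z{\left(U \right)} = -55 - \left(-4\right) 1 = -55 - -4 = -55 + 4 = -51$)
$z{\left(205 \right)} - 19120 = -51 - 19120 = -19171$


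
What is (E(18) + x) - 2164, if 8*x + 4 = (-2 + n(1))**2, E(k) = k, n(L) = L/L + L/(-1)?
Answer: -2146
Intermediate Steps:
n(L) = 1 - L (n(L) = 1 + L*(-1) = 1 - L)
x = 0 (x = -1/2 + (-2 + (1 - 1*1))**2/8 = -1/2 + (-2 + (1 - 1))**2/8 = -1/2 + (-2 + 0)**2/8 = -1/2 + (1/8)*(-2)**2 = -1/2 + (1/8)*4 = -1/2 + 1/2 = 0)
(E(18) + x) - 2164 = (18 + 0) - 2164 = 18 - 2164 = -2146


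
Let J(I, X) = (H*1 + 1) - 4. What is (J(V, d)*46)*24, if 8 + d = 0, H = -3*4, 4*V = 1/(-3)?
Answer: -16560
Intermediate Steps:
V = -1/12 (V = (1/4)/(-3) = (1/4)*(-1/3) = -1/12 ≈ -0.083333)
H = -12
d = -8 (d = -8 + 0 = -8)
J(I, X) = -15 (J(I, X) = (-12*1 + 1) - 4 = (-12 + 1) - 4 = -11 - 4 = -15)
(J(V, d)*46)*24 = -15*46*24 = -690*24 = -16560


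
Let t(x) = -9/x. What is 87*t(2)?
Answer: -783/2 ≈ -391.50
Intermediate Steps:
87*t(2) = 87*(-9/2) = -783/2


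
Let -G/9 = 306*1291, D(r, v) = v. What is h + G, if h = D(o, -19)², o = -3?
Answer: -3555053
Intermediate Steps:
G = -3555414 (G = -2754*1291 = -9*395046 = -3555414)
h = 361 (h = (-19)² = 361)
h + G = 361 - 3555414 = -3555053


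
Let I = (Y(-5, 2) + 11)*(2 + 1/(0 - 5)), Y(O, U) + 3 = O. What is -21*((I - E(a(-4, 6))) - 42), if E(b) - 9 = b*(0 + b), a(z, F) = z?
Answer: 6468/5 ≈ 1293.6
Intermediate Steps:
Y(O, U) = -3 + O
I = 27/5 (I = ((-3 - 5) + 11)*(2 + 1/(0 - 5)) = (-8 + 11)*(2 + 1/(-5)) = 3*(2 - 1/5) = 3*(9/5) = 27/5 ≈ 5.4000)
E(b) = 9 + b**2 (E(b) = 9 + b*(0 + b) = 9 + b*b = 9 + b**2)
-21*((I - E(a(-4, 6))) - 42) = -21*((27/5 - (9 + (-4)**2)) - 42) = -21*((27/5 - (9 + 16)) - 42) = -21*((27/5 - 1*25) - 42) = -21*((27/5 - 25) - 42) = -21*(-98/5 - 42) = -21*(-308/5) = 6468/5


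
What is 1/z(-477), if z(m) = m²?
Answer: 1/227529 ≈ 4.3950e-6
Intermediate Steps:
1/z(-477) = 1/((-477)²) = 1/227529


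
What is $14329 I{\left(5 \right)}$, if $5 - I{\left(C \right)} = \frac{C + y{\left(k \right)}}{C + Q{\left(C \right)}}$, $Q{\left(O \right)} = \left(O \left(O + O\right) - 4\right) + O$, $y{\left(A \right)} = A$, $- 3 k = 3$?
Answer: $\frac{141243}{2} \approx 70622.0$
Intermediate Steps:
$k = -1$ ($k = \left(- \frac{1}{3}\right) 3 = -1$)
$Q{\left(O \right)} = -4 + O + 2 O^{2}$ ($Q{\left(O \right)} = \left(O 2 O - 4\right) + O = \left(2 O^{2} - 4\right) + O = \left(-4 + 2 O^{2}\right) + O = -4 + O + 2 O^{2}$)
$I{\left(C \right)} = 5 - \frac{-1 + C}{-4 + 2 C + 2 C^{2}}$ ($I{\left(C \right)} = 5 - \frac{C - 1}{C + \left(-4 + C + 2 C^{2}\right)} = 5 - \frac{-1 + C}{-4 + 2 C + 2 C^{2}}$)
$14329 I{\left(5 \right)} = 14329 \frac{19 + 10 \cdot 5}{2 \left(2 + 5\right)} = 14329 \frac{19 + 50}{2 \cdot 7} = 14329 \cdot \frac{1}{2} \cdot \frac{1}{7} \cdot 69 = 14329 \cdot \frac{69}{14} = \frac{141243}{2}$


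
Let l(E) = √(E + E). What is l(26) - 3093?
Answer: -3093 + 2*√13 ≈ -3085.8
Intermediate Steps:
l(E) = √2*√E (l(E) = √(2*E) = √2*√E)
l(26) - 3093 = √2*√26 - 3093 = 2*√13 - 3093 = -3093 + 2*√13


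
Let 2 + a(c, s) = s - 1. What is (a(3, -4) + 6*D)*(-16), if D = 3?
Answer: -176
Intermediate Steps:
a(c, s) = -3 + s (a(c, s) = -2 + (s - 1) = -2 + (-1 + s) = -3 + s)
(a(3, -4) + 6*D)*(-16) = ((-3 - 4) + 6*3)*(-16) = (-7 + 18)*(-16) = 11*(-16) = -176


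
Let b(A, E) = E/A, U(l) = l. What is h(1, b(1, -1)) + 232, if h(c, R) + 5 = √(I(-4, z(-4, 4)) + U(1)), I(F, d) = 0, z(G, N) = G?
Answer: 228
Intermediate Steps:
h(c, R) = -4 (h(c, R) = -5 + √(0 + 1) = -5 + √1 = -5 + 1 = -4)
h(1, b(1, -1)) + 232 = -4 + 232 = 228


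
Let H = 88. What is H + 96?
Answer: 184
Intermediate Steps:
H + 96 = 88 + 96 = 184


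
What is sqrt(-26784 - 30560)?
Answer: 64*I*sqrt(14) ≈ 239.47*I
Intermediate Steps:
sqrt(-26784 - 30560) = sqrt(-57344) = 64*I*sqrt(14)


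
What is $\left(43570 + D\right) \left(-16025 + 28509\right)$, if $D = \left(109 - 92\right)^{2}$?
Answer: $547535756$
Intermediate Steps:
$D = 289$ ($D = \left(109 - 92\right)^{2} = 17^{2} = 289$)
$\left(43570 + D\right) \left(-16025 + 28509\right) = \left(43570 + 289\right) \left(-16025 + 28509\right) = 43859 \cdot 12484 = 547535756$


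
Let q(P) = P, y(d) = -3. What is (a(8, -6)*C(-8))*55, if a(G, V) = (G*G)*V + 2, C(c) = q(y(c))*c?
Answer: -504240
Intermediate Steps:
C(c) = -3*c
a(G, V) = 2 + V*G² (a(G, V) = G²*V + 2 = V*G² + 2 = 2 + V*G²)
(a(8, -6)*C(-8))*55 = ((2 - 6*8²)*(-3*(-8)))*55 = ((2 - 6*64)*24)*55 = ((2 - 384)*24)*55 = -382*24*55 = -9168*55 = -504240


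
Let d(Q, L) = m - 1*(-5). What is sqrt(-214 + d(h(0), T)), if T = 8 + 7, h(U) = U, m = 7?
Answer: I*sqrt(202) ≈ 14.213*I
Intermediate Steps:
T = 15
d(Q, L) = 12 (d(Q, L) = 7 - 1*(-5) = 7 + 5 = 12)
sqrt(-214 + d(h(0), T)) = sqrt(-214 + 12) = sqrt(-202) = I*sqrt(202)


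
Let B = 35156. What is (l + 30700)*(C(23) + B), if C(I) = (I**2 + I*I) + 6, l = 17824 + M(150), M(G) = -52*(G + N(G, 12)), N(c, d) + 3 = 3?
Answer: 1475023280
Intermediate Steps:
N(c, d) = 0 (N(c, d) = -3 + 3 = 0)
M(G) = -52*G (M(G) = -52*(G + 0) = -52*G)
l = 10024 (l = 17824 - 52*150 = 17824 - 7800 = 10024)
C(I) = 6 + 2*I**2 (C(I) = (I**2 + I**2) + 6 = 2*I**2 + 6 = 6 + 2*I**2)
(l + 30700)*(C(23) + B) = (10024 + 30700)*((6 + 2*23**2) + 35156) = 40724*((6 + 2*529) + 35156) = 40724*((6 + 1058) + 35156) = 40724*(1064 + 35156) = 40724*36220 = 1475023280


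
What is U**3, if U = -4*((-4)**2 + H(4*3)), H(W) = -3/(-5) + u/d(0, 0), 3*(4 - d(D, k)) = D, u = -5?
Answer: -28934443/125 ≈ -2.3148e+5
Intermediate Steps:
d(D, k) = 4 - D/3
H(W) = -13/20 (H(W) = -3/(-5) - 5/(4 - 1/3*0) = -3*(-1/5) - 5/(4 + 0) = 3/5 - 5/4 = -13/20)
U = -307/5 (U = -4*((-4)**2 - 13/20) = -4*(16 - 13/20) = -4*307/20 = -307/5 ≈ -61.400)
U**3 = (-307/5)**3 = -28934443/125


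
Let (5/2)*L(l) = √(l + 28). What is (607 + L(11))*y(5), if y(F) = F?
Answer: 3035 + 2*√39 ≈ 3047.5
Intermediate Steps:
L(l) = 2*√(28 + l)/5 (L(l) = 2*√(l + 28)/5 = 2*√(28 + l)/5)
(607 + L(11))*y(5) = (607 + 2*√(28 + 11)/5)*5 = (607 + 2*√39/5)*5 = 3035 + 2*√39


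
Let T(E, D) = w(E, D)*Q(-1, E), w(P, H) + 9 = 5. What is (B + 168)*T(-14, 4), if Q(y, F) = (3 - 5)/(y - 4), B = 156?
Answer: -2592/5 ≈ -518.40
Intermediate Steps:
w(P, H) = -4 (w(P, H) = -9 + 5 = -4)
Q(y, F) = -2/(-4 + y)
T(E, D) = -8/5 (T(E, D) = -(-8)/(-4 - 1) = -(-8)/(-5) = -(-8)*(-1)/5 = -4*⅖ = -8/5)
(B + 168)*T(-14, 4) = (156 + 168)*(-8/5) = 324*(-8/5) = -2592/5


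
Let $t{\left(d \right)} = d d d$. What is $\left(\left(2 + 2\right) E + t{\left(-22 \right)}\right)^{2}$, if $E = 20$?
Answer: $111682624$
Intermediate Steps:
$t{\left(d \right)} = d^{3}$ ($t{\left(d \right)} = d^{2} d = d^{3}$)
$\left(\left(2 + 2\right) E + t{\left(-22 \right)}\right)^{2} = \left(\left(2 + 2\right) 20 + \left(-22\right)^{3}\right)^{2} = \left(4 \cdot 20 - 10648\right)^{2} = \left(80 - 10648\right)^{2} = \left(-10568\right)^{2} = 111682624$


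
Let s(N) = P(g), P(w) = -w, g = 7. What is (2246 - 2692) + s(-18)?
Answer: -453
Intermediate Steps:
s(N) = -7 (s(N) = -1*7 = -7)
(2246 - 2692) + s(-18) = (2246 - 2692) - 7 = -446 - 7 = -453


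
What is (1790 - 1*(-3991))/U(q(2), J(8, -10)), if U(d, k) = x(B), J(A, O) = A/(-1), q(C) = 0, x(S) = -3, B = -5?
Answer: -1927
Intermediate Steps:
J(A, O) = -A (J(A, O) = A*(-1) = -A)
U(d, k) = -3
(1790 - 1*(-3991))/U(q(2), J(8, -10)) = (1790 - 1*(-3991))/(-3) = (1790 + 3991)*(-⅓) = 5781*(-⅓) = -1927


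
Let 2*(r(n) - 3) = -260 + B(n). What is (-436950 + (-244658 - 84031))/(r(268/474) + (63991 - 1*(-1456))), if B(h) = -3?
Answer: -1531278/130637 ≈ -11.722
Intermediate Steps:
r(n) = -257/2 (r(n) = 3 + (-260 - 3)/2 = 3 + (½)*(-263) = 3 - 263/2 = -257/2)
(-436950 + (-244658 - 84031))/(r(268/474) + (63991 - 1*(-1456))) = (-436950 + (-244658 - 84031))/(-257/2 + (63991 - 1*(-1456))) = (-436950 - 328689)/(-257/2 + (63991 + 1456)) = -765639/(-257/2 + 65447) = -765639/130637/2 = -765639*2/130637 = -1531278/130637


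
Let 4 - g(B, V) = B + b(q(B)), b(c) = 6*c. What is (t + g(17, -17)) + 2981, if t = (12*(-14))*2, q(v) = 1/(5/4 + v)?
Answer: 192112/73 ≈ 2631.7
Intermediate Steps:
q(v) = 1/(5/4 + v) (q(v) = 1/(5*(¼) + v) = 1/(5/4 + v))
g(B, V) = 4 - B - 24/(5 + 4*B) (g(B, V) = 4 - (B + 6*(4/(5 + 4*B))) = 4 - (B + 24/(5 + 4*B)) = 4 + (-B - 24/(5 + 4*B)) = 4 - B - 24/(5 + 4*B))
t = -336 (t = -168*2 = -336)
(t + g(17, -17)) + 2981 = (-336 + (-24 + (4 - 1*17)*(5 + 4*17))/(5 + 4*17)) + 2981 = (-336 + (-24 + (4 - 17)*(5 + 68))/(5 + 68)) + 2981 = (-336 + (-24 - 13*73)/73) + 2981 = (-336 + (-24 - 949)/73) + 2981 = (-336 + (1/73)*(-973)) + 2981 = (-336 - 973/73) + 2981 = -25501/73 + 2981 = 192112/73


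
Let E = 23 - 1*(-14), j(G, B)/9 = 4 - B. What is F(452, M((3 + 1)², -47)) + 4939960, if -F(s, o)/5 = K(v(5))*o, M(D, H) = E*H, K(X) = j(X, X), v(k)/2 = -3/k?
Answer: 5346886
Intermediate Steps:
j(G, B) = 36 - 9*B (j(G, B) = 9*(4 - B) = 36 - 9*B)
v(k) = -6/k (v(k) = 2*(-3/k) = -6/k)
K(X) = 36 - 9*X
E = 37 (E = 23 + 14 = 37)
M(D, H) = 37*H
F(s, o) = -234*o (F(s, o) = -5*(36 - (-54)/5)*o = -5*(36 - 9*(-6/5))*o = -5*(36 + 54/5)*o = -234*o)
F(452, M((3 + 1)², -47)) + 4939960 = -8658*(-47) + 4939960 = -234*(-1739) + 4939960 = 406926 + 4939960 = 5346886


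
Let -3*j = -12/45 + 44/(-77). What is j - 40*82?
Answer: -1033112/315 ≈ -3279.7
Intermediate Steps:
j = 88/315 (j = -(-12/45 + 44/(-77))/3 = -(-12*1/45 + 44*(-1/77))/3 = -(-4/15 - 4/7)/3 = -⅓*(-88/105) = 88/315 ≈ 0.27937)
j - 40*82 = 88/315 - 40*82 = 88/315 - 3280 = -1033112/315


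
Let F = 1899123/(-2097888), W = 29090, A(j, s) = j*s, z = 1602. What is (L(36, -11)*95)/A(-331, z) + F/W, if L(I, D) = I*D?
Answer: 42497219382781/599270315533760 ≈ 0.070915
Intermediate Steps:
L(I, D) = D*I
F = -633041/699296 (F = 1899123*(-1/2097888) = -633041/699296 ≈ -0.90525)
(L(36, -11)*95)/A(-331, z) + F/W = (-11*36*95)/((-331*1602)) - 633041/699296/29090 = -396*95/(-530262) - 633041/699296*1/29090 = -37620*(-1/530262) - 633041/20342520640 = 2090/29459 - 633041/20342520640 = 42497219382781/599270315533760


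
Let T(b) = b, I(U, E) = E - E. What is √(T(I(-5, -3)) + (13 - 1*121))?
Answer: 6*I*√3 ≈ 10.392*I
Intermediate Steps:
I(U, E) = 0
√(T(I(-5, -3)) + (13 - 1*121)) = √(0 + (13 - 1*121)) = √(0 + (13 - 121)) = √(0 - 108) = √(-108) = 6*I*√3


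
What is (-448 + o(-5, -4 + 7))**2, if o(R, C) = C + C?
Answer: 195364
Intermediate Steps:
o(R, C) = 2*C
(-448 + o(-5, -4 + 7))**2 = (-448 + 2*(-4 + 7))**2 = (-448 + 2*3)**2 = (-448 + 6)**2 = (-442)**2 = 195364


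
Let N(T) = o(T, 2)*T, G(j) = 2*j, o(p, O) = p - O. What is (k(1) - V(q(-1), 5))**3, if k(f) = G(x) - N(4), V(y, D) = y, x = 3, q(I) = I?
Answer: -1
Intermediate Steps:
N(T) = T*(-2 + T) (N(T) = (T - 1*2)*T = (T - 2)*T = (-2 + T)*T = T*(-2 + T))
k(f) = -2 (k(f) = 2*3 - 4*(-2 + 4) = 6 - 4*2 = 6 - 1*8 = 6 - 8 = -2)
(k(1) - V(q(-1), 5))**3 = (-2 - 1*(-1))**3 = (-2 + 1)**3 = (-1)**3 = -1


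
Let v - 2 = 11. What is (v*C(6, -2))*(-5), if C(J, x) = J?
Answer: -390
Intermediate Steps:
v = 13 (v = 2 + 11 = 13)
(v*C(6, -2))*(-5) = (13*6)*(-5) = 78*(-5) = -390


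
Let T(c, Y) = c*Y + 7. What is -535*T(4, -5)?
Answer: 6955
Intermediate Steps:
T(c, Y) = 7 + Y*c (T(c, Y) = Y*c + 7 = 7 + Y*c)
-535*T(4, -5) = -535*(7 - 5*4) = -535*(7 - 20) = -535*(-13) = 6955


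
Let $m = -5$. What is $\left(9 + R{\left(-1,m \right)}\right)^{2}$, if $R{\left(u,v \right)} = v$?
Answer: $16$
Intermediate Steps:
$\left(9 + R{\left(-1,m \right)}\right)^{2} = \left(9 - 5\right)^{2} = 4^{2} = 16$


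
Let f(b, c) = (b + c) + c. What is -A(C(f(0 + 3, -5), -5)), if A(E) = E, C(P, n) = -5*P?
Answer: -35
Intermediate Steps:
f(b, c) = b + 2*c
-A(C(f(0 + 3, -5), -5)) = -(-5)*((0 + 3) + 2*(-5)) = -(-5)*(3 - 10) = -(-5)*(-7) = -1*35 = -35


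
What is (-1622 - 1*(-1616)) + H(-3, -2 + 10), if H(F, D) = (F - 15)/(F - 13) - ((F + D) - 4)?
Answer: -47/8 ≈ -5.8750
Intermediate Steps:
H(F, D) = 4 - D - F + (-15 + F)/(-13 + F) (H(F, D) = (-15 + F)/(-13 + F) - ((D + F) - 4) = (-15 + F)/(-13 + F) - (-4 + D + F) = (-15 + F)/(-13 + F) + (4 - D - F) = 4 - D - F + (-15 + F)/(-13 + F))
(-1622 - 1*(-1616)) + H(-3, -2 + 10) = (-1622 - 1*(-1616)) + (-67 - 1*(-3)**2 + 13*(-2 + 10) + 18*(-3) - 1*(-2 + 10)*(-3))/(-13 - 3) = (-1622 + 1616) + (-67 - 1*9 + 13*8 - 54 - 1*8*(-3))/(-16) = -6 - (-67 - 9 + 104 - 54 + 24)/16 = -6 - 1/16*(-2) = -6 + 1/8 = -47/8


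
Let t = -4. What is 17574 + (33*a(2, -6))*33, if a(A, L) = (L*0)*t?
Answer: 17574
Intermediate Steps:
a(A, L) = 0 (a(A, L) = (L*0)*(-4) = 0*(-4) = 0)
17574 + (33*a(2, -6))*33 = 17574 + (33*0)*33 = 17574 + 0*33 = 17574 + 0 = 17574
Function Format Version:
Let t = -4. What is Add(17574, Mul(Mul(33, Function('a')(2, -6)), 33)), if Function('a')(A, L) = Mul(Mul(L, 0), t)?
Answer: 17574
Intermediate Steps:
Function('a')(A, L) = 0 (Function('a')(A, L) = Mul(Mul(L, 0), -4) = Mul(0, -4) = 0)
Add(17574, Mul(Mul(33, Function('a')(2, -6)), 33)) = Add(17574, Mul(Mul(33, 0), 33)) = Add(17574, Mul(0, 33)) = Add(17574, 0) = 17574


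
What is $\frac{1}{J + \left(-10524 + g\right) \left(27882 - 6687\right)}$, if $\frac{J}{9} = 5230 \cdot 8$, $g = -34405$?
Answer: $- \frac{1}{951893595} \approx -1.0505 \cdot 10^{-9}$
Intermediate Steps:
$J = 376560$ ($J = 9 \cdot 5230 \cdot 8 = 9 \cdot 41840 = 376560$)
$\frac{1}{J + \left(-10524 + g\right) \left(27882 - 6687\right)} = \frac{1}{376560 + \left(-10524 - 34405\right) \left(27882 - 6687\right)} = \frac{1}{376560 - 952270155} = \frac{1}{-951893595} = - \frac{1}{951893595}$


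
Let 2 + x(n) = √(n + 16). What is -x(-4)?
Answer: 2 - 2*√3 ≈ -1.4641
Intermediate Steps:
x(n) = -2 + √(16 + n) (x(n) = -2 + √(n + 16) = -2 + √(16 + n))
-x(-4) = -(-2 + √(16 - 4)) = -(-2 + √12) = -(-2 + 2*√3) = 2 - 2*√3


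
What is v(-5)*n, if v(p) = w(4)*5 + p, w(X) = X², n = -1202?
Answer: -90150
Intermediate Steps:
v(p) = 80 + p (v(p) = 4²*5 + p = 16*5 + p = 80 + p)
v(-5)*n = (80 - 5)*(-1202) = 75*(-1202) = -90150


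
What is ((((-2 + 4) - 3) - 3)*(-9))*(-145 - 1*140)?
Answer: -10260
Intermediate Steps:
((((-2 + 4) - 3) - 3)*(-9))*(-145 - 1*140) = (((2 - 3) - 3)*(-9))*(-145 - 140) = ((-1 - 3)*(-9))*(-285) = -4*(-9)*(-285) = 36*(-285) = -10260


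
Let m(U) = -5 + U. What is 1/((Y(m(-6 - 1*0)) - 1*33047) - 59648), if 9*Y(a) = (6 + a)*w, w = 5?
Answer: -9/834280 ≈ -1.0788e-5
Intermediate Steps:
Y(a) = 10/3 + 5*a/9 (Y(a) = ((6 + a)*5)/9 = (30 + 5*a)/9 = 10/3 + 5*a/9)
1/((Y(m(-6 - 1*0)) - 1*33047) - 59648) = 1/(((10/3 + 5*(-5 + (-6 - 1*0))/9) - 1*33047) - 59648) = 1/(((10/3 + 5*(-5 + (-6 + 0))/9) - 33047) - 59648) = 1/(((10/3 + 5*(-5 - 6)/9) - 33047) - 59648) = 1/(((10/3 + (5/9)*(-11)) - 33047) - 59648) = 1/(((10/3 - 55/9) - 33047) - 59648) = 1/((-25/9 - 33047) - 59648) = 1/(-297448/9 - 59648) = 1/(-834280/9) = -9/834280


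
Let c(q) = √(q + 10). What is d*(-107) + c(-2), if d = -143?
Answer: 15301 + 2*√2 ≈ 15304.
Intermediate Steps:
c(q) = √(10 + q)
d*(-107) + c(-2) = -143*(-107) + √(10 - 2) = 15301 + √8 = 15301 + 2*√2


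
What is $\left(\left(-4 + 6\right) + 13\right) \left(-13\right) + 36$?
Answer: $-159$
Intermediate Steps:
$\left(\left(-4 + 6\right) + 13\right) \left(-13\right) + 36 = \left(2 + 13\right) \left(-13\right) + 36 = 15 \left(-13\right) + 36 = -195 + 36 = -159$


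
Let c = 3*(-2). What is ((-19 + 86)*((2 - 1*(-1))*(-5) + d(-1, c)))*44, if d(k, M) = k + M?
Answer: -64856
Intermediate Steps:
c = -6
d(k, M) = M + k
((-19 + 86)*((2 - 1*(-1))*(-5) + d(-1, c)))*44 = ((-19 + 86)*((2 - 1*(-1))*(-5) + (-6 - 1)))*44 = (67*((2 + 1)*(-5) - 7))*44 = (67*(3*(-5) - 7))*44 = (67*(-15 - 7))*44 = (67*(-22))*44 = -1474*44 = -64856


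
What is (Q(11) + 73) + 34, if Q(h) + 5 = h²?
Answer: 223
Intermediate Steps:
Q(h) = -5 + h²
(Q(11) + 73) + 34 = ((-5 + 11²) + 73) + 34 = ((-5 + 121) + 73) + 34 = (116 + 73) + 34 = 189 + 34 = 223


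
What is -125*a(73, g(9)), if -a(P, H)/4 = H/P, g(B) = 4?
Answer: 2000/73 ≈ 27.397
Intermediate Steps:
a(P, H) = -4*H/P
-125*a(73, g(9)) = -(-500)*4/73 = -125*(-16/73) = 2000/73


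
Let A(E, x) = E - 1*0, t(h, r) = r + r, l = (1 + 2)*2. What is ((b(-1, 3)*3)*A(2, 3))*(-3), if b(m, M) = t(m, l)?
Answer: -216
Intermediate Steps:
l = 6 (l = 3*2 = 6)
t(h, r) = 2*r
A(E, x) = E (A(E, x) = E + 0 = E)
b(m, M) = 12 (b(m, M) = 2*6 = 12)
((b(-1, 3)*3)*A(2, 3))*(-3) = ((12*3)*2)*(-3) = (36*2)*(-3) = 72*(-3) = -216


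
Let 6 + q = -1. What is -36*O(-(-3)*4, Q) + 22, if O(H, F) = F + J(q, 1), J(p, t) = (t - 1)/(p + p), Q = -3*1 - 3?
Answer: 238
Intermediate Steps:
q = -7 (q = -6 - 1 = -7)
Q = -6 (Q = -3 - 3 = -6)
J(p, t) = (-1 + t)/(2*p) (J(p, t) = (-1 + t)/((2*p)) = (-1 + t)*(1/(2*p)) = (-1 + t)/(2*p))
O(H, F) = F (O(H, F) = F + (½)*(-1 + 1)/(-7) = F + (½)*(-⅐)*0 = F + 0 = F)
-36*O(-(-3)*4, Q) + 22 = -36*(-6) + 22 = 216 + 22 = 238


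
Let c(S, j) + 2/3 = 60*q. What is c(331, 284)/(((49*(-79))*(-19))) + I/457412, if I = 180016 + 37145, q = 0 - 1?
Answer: 6833239169/14418083652 ≈ 0.47394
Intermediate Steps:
q = -1
I = 217161
c(S, j) = -182/3 (c(S, j) = -2/3 + 60*(-1) = -2/3 - 60 = -182/3)
c(331, 284)/(((49*(-79))*(-19))) + I/457412 = -182/(3*((49*(-79))*(-19))) + 217161/457412 = -182/(3*((-3871*(-19)))) + 217161*(1/457412) = -182/3/73549 + 217161/457412 = -182/3*1/73549 + 217161/457412 = -26/31521 + 217161/457412 = 6833239169/14418083652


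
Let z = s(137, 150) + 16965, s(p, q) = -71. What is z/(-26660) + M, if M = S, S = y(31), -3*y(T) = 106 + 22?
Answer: -1731581/39990 ≈ -43.300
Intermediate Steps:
y(T) = -128/3 (y(T) = -(106 + 22)/3 = -⅓*128 = -128/3)
S = -128/3 ≈ -42.667
M = -128/3 ≈ -42.667
z = 16894 (z = -71 + 16965 = 16894)
z/(-26660) + M = 16894/(-26660) - 128/3 = 16894*(-1/26660) - 128/3 = -8447/13330 - 128/3 = -1731581/39990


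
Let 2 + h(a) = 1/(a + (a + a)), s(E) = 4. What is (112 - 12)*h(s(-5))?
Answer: -575/3 ≈ -191.67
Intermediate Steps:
h(a) = -2 + 1/(3*a) (h(a) = -2 + 1/(a + (a + a)) = -2 + 1/(a + 2*a) = -2 + 1/(3*a))
(112 - 12)*h(s(-5)) = (112 - 12)*(-2 + (⅓)/4) = 100*(-2 + (⅓)*(¼)) = 100*(-2 + 1/12) = 100*(-23/12) = -575/3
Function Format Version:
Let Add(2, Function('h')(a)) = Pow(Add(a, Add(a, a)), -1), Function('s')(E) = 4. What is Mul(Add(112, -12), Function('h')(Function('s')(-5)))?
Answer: Rational(-575, 3) ≈ -191.67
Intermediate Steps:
Function('h')(a) = Add(-2, Mul(Rational(1, 3), Pow(a, -1))) (Function('h')(a) = Add(-2, Pow(Add(a, Add(a, a)), -1)) = Add(-2, Pow(Add(a, Mul(2, a)), -1)) = Add(-2, Pow(Mul(3, a), -1)) = Add(-2, Mul(Rational(1, 3), Pow(a, -1))))
Mul(Add(112, -12), Function('h')(Function('s')(-5))) = Mul(Add(112, -12), Add(-2, Mul(Rational(1, 3), Pow(4, -1)))) = Mul(100, Add(-2, Mul(Rational(1, 3), Rational(1, 4)))) = Mul(100, Add(-2, Rational(1, 12))) = Mul(100, Rational(-23, 12)) = Rational(-575, 3)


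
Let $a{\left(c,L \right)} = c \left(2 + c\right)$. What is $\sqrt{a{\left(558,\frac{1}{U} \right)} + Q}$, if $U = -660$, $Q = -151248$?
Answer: $4 \sqrt{10077} \approx 401.54$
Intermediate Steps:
$\sqrt{a{\left(558,\frac{1}{U} \right)} + Q} = \sqrt{558 \left(2 + 558\right) - 151248} = \sqrt{558 \cdot 560 - 151248} = \sqrt{312480 - 151248} = \sqrt{161232} = 4 \sqrt{10077}$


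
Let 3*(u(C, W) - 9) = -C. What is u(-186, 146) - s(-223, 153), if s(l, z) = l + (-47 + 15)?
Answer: 326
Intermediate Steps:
u(C, W) = 9 - C/3 (u(C, W) = 9 + (-C)/3 = 9 - C/3)
s(l, z) = -32 + l (s(l, z) = l - 32 = -32 + l)
u(-186, 146) - s(-223, 153) = (9 - 1/3*(-186)) - (-32 - 223) = (9 + 62) - 1*(-255) = 71 + 255 = 326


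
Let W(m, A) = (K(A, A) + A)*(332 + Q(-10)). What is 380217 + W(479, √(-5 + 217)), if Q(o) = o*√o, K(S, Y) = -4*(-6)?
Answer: 388185 + 664*√53 - 240*I*√10 - 20*I*√530 ≈ 3.9302e+5 - 1219.4*I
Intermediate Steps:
K(S, Y) = 24
Q(o) = o^(3/2)
W(m, A) = (24 + A)*(332 - 10*I*√10) (W(m, A) = (24 + A)*(332 + (-10)^(3/2)) = (24 + A)*(332 - 10*I*√10))
380217 + W(479, √(-5 + 217)) = 380217 + (7968 + 332*√(-5 + 217) - 240*I*√10 - 10*I*√(-5 + 217)*√10) = 380217 + (7968 + 332*√212 - 240*I*√10 - 10*I*√212*√10) = 380217 + (7968 + 332*(2*√53) - 240*I*√10 - 10*I*2*√53*√10) = 380217 + (7968 + 664*√53 - 240*I*√10 - 20*I*√530) = 388185 + 664*√53 - 240*I*√10 - 20*I*√530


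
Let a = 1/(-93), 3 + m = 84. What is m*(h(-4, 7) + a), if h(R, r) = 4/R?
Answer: -2538/31 ≈ -81.871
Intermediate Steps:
m = 81 (m = -3 + 84 = 81)
a = -1/93 ≈ -0.010753
m*(h(-4, 7) + a) = 81*(4/(-4) - 1/93) = 81*(4*(-1/4) - 1/93) = 81*(-1 - 1/93) = 81*(-94/93) = -2538/31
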